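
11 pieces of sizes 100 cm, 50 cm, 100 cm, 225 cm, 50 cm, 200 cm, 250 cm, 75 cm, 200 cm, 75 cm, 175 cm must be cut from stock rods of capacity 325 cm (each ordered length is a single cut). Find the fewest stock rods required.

5

Total = 250 + 225 + 200 + 200 + 175 + 100 + 100 + 75 + 75 + 50 + 50 = 1500 cm.
Lower bound: ⌈1500/325⌉ = 5 stock rods.
A packing using 5 stock rods:
  stock rod 1: 250 + 75 = 325
  stock rod 2: 225 + 100 = 325
  stock rod 3: 200 + 100 = 300
  stock rod 4: 200 + 75 + 50 = 325
  stock rod 5: 175 + 50 = 225
This matches the lower bound, so 5 is optimal.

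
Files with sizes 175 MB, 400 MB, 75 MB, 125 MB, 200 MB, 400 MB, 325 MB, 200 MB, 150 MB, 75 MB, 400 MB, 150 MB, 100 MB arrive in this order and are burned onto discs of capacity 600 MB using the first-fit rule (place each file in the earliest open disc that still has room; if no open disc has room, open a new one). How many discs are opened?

  175 → disc 1 (new)  [load 175/600]
  400 → disc 1  [load 575/600]
  75 → disc 2 (new)  [load 75/600]
  125 → disc 2  [load 200/600]
  200 → disc 2  [load 400/600]
  400 → disc 3 (new)  [load 400/600]
  325 → disc 4 (new)  [load 325/600]
  200 → disc 2  [load 600/600]
  150 → disc 3  [load 550/600]
  75 → disc 4  [load 400/600]
  400 → disc 5 (new)  [load 400/600]
  150 → disc 4  [load 550/600]
  100 → disc 5  [load 500/600]
5 discs opened.

5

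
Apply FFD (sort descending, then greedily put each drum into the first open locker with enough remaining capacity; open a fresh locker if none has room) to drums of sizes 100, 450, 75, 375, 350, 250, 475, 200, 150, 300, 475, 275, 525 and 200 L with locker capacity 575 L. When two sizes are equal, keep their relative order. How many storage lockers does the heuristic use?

Sorted descending: 525, 475, 475, 450, 375, 350, 300, 275, 250, 200, 200, 150, 100, 75.
  525 → locker 1 (new)  [load 525/575]
  475 → locker 2 (new)  [load 475/575]
  475 → locker 3 (new)  [load 475/575]
  450 → locker 4 (new)  [load 450/575]
  375 → locker 5 (new)  [load 375/575]
  350 → locker 6 (new)  [load 350/575]
  300 → locker 7 (new)  [load 300/575]
  275 → locker 7  [load 575/575]
  250 → locker 8 (new)  [load 250/575]
  200 → locker 5  [load 575/575]
  200 → locker 6  [load 550/575]
  150 → locker 8  [load 400/575]
  100 → locker 2  [load 575/575]
  75 → locker 3  [load 550/575]
8 storage lockers opened.

8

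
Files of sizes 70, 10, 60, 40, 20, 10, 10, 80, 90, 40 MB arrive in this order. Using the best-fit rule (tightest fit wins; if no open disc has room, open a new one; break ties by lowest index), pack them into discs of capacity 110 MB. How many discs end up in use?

5

  70 → disc 1 (new)  [load 70/110]
  10 → disc 1  [load 80/110]
  60 → disc 2 (new)  [load 60/110]
  40 → disc 2  [load 100/110]
  20 → disc 1  [load 100/110]
  10 → disc 1  [load 110/110]
  10 → disc 2  [load 110/110]
  80 → disc 3 (new)  [load 80/110]
  90 → disc 4 (new)  [load 90/110]
  40 → disc 5 (new)  [load 40/110]
5 discs opened.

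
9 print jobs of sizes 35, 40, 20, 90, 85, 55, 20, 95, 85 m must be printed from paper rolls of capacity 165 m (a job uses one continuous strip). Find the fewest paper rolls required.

4

Total = 95 + 90 + 85 + 85 + 55 + 40 + 35 + 20 + 20 = 525 m.
Lower bound: ⌈525/165⌉ = 4 paper rolls.
A packing using 4 paper rolls:
  roll 1: 95 + 55 = 150
  roll 2: 90 + 40 + 35 = 165
  roll 3: 85 + 20 + 20 = 125
  roll 4: 85 = 85
This matches the lower bound, so 4 is optimal.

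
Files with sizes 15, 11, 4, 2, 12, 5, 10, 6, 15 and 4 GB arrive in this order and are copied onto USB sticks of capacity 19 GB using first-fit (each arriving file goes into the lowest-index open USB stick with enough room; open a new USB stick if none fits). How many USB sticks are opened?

  15 → USB stick 1 (new)  [load 15/19]
  11 → USB stick 2 (new)  [load 11/19]
  4 → USB stick 1  [load 19/19]
  2 → USB stick 2  [load 13/19]
  12 → USB stick 3 (new)  [load 12/19]
  5 → USB stick 2  [load 18/19]
  10 → USB stick 4 (new)  [load 10/19]
  6 → USB stick 3  [load 18/19]
  15 → USB stick 5 (new)  [load 15/19]
  4 → USB stick 4  [load 14/19]
5 USB sticks opened.

5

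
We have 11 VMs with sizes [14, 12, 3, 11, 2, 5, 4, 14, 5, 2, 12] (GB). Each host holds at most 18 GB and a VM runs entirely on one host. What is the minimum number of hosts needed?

5

Total = 14 + 14 + 12 + 12 + 11 + 5 + 5 + 4 + 3 + 2 + 2 = 84 GB.
Lower bound: ⌈84/18⌉ = 5 hosts.
A packing using 5 hosts:
  host 1: 14 + 4 = 18
  host 2: 14 + 3 = 17
  host 3: 12 + 5 = 17
  host 4: 12 + 5 = 17
  host 5: 11 + 2 + 2 = 15
This matches the lower bound, so 5 is optimal.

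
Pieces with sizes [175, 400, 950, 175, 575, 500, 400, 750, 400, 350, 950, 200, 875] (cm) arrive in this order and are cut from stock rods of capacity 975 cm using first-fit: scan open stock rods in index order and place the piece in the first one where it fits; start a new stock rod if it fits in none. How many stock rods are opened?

  175 → stock rod 1 (new)  [load 175/975]
  400 → stock rod 1  [load 575/975]
  950 → stock rod 2 (new)  [load 950/975]
  175 → stock rod 1  [load 750/975]
  575 → stock rod 3 (new)  [load 575/975]
  500 → stock rod 4 (new)  [load 500/975]
  400 → stock rod 3  [load 975/975]
  750 → stock rod 5 (new)  [load 750/975]
  400 → stock rod 4  [load 900/975]
  350 → stock rod 6 (new)  [load 350/975]
  950 → stock rod 7 (new)  [load 950/975]
  200 → stock rod 1  [load 950/975]
  875 → stock rod 8 (new)  [load 875/975]
8 stock rods opened.

8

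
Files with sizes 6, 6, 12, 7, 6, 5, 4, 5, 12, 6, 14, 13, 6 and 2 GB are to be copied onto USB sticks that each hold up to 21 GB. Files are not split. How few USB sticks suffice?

Total = 14 + 13 + 12 + 12 + 7 + 6 + 6 + 6 + 6 + 6 + 5 + 5 + 4 + 2 = 104 GB.
Lower bound: ⌈104/21⌉ = 5 USB sticks.
A packing using 6 USB sticks:
  USB stick 1: 14 + 7 = 21
  USB stick 2: 13 + 6 + 2 = 21
  USB stick 3: 12 + 6 = 18
  USB stick 4: 12 + 6 = 18
  USB stick 5: 6 + 6 + 5 + 4 = 21
  USB stick 6: 5 = 5
No arrangement into 5 USB sticks stays within capacity, so 6 is optimal.

6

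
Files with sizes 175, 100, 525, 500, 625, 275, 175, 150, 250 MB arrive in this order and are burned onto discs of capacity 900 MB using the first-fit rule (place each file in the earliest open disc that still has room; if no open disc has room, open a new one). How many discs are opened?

4

  175 → disc 1 (new)  [load 175/900]
  100 → disc 1  [load 275/900]
  525 → disc 1  [load 800/900]
  500 → disc 2 (new)  [load 500/900]
  625 → disc 3 (new)  [load 625/900]
  275 → disc 2  [load 775/900]
  175 → disc 3  [load 800/900]
  150 → disc 4 (new)  [load 150/900]
  250 → disc 4  [load 400/900]
4 discs opened.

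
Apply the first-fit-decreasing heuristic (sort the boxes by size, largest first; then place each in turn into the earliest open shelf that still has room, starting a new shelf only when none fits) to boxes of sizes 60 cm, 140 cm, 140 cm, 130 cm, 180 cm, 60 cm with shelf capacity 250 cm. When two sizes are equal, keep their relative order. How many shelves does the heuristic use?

Sorted descending: 180, 140, 140, 130, 60, 60.
  180 → shelf 1 (new)  [load 180/250]
  140 → shelf 2 (new)  [load 140/250]
  140 → shelf 3 (new)  [load 140/250]
  130 → shelf 4 (new)  [load 130/250]
  60 → shelf 1  [load 240/250]
  60 → shelf 2  [load 200/250]
4 shelves opened.

4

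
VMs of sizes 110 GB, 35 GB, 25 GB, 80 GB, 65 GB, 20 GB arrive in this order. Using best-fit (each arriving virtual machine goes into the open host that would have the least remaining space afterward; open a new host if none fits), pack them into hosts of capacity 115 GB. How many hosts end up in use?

  110 → host 1 (new)  [load 110/115]
  35 → host 2 (new)  [load 35/115]
  25 → host 2  [load 60/115]
  80 → host 3 (new)  [load 80/115]
  65 → host 4 (new)  [load 65/115]
  20 → host 3  [load 100/115]
4 hosts opened.

4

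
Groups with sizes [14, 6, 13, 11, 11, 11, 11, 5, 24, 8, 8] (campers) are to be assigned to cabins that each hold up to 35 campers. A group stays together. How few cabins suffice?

Total = 24 + 14 + 13 + 11 + 11 + 11 + 11 + 8 + 8 + 6 + 5 = 122 campers.
Lower bound: ⌈122/35⌉ = 4 cabins.
A packing using 4 cabins:
  cabin 1: 24 + 11 = 35
  cabin 2: 14 + 13 + 8 = 35
  cabin 3: 11 + 11 + 11 = 33
  cabin 4: 8 + 6 + 5 = 19
This matches the lower bound, so 4 is optimal.

4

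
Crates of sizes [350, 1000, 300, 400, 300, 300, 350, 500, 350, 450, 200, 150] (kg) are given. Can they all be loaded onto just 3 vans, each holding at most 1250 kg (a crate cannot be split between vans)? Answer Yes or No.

No

Total = 4650 kg; ⌈4650/1250⌉ = 4.
At least 4 vans are required, but only 3 are allowed.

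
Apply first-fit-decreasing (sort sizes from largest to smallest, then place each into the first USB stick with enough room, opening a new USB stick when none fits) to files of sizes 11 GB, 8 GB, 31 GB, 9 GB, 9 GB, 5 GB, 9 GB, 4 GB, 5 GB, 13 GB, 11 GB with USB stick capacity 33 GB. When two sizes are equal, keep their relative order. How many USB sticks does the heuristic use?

Sorted descending: 31, 13, 11, 11, 9, 9, 9, 8, 5, 5, 4.
  31 → USB stick 1 (new)  [load 31/33]
  13 → USB stick 2 (new)  [load 13/33]
  11 → USB stick 2  [load 24/33]
  11 → USB stick 3 (new)  [load 11/33]
  9 → USB stick 2  [load 33/33]
  9 → USB stick 3  [load 20/33]
  9 → USB stick 3  [load 29/33]
  8 → USB stick 4 (new)  [load 8/33]
  5 → USB stick 4  [load 13/33]
  5 → USB stick 4  [load 18/33]
  4 → USB stick 3  [load 33/33]
4 USB sticks opened.

4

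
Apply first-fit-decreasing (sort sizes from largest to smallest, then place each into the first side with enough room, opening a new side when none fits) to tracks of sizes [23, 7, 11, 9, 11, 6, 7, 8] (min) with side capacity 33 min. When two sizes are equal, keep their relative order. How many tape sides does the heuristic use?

Sorted descending: 23, 11, 11, 9, 8, 7, 7, 6.
  23 → side 1 (new)  [load 23/33]
  11 → side 2 (new)  [load 11/33]
  11 → side 2  [load 22/33]
  9 → side 1  [load 32/33]
  8 → side 2  [load 30/33]
  7 → side 3 (new)  [load 7/33]
  7 → side 3  [load 14/33]
  6 → side 3  [load 20/33]
3 tape sides opened.

3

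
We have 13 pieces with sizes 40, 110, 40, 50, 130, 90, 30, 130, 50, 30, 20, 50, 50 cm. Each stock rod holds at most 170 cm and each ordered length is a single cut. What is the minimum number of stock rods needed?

5

Total = 130 + 130 + 110 + 90 + 50 + 50 + 50 + 50 + 40 + 40 + 30 + 30 + 20 = 820 cm.
Lower bound: ⌈820/170⌉ = 5 stock rods.
A packing using 5 stock rods:
  stock rod 1: 130 + 40 = 170
  stock rod 2: 130 + 40 = 170
  stock rod 3: 110 + 50 = 160
  stock rod 4: 90 + 50 + 30 = 170
  stock rod 5: 50 + 50 + 30 + 20 = 150
This matches the lower bound, so 5 is optimal.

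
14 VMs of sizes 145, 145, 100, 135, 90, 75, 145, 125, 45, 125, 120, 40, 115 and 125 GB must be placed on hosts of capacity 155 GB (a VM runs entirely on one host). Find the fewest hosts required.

12

Total = 145 + 145 + 145 + 135 + 125 + 125 + 125 + 120 + 115 + 100 + 90 + 75 + 45 + 40 = 1530 GB.
Lower bound: ⌈1530/155⌉ = 10 hosts.
Also, 11 VMs each exceed 155/2 GB, and no two of those can share a host, so at least 11 hosts are needed.
A packing using 12 hosts:
  host 1: 145 = 145
  host 2: 145 = 145
  host 3: 145 = 145
  host 4: 135 = 135
  host 5: 125 = 125
  host 6: 125 = 125
  host 7: 125 = 125
  host 8: 120 = 120
  host 9: 115 + 40 = 155
  host 10: 100 + 45 = 145
  host 11: 90 = 90
  host 12: 75 = 75
No arrangement into 11 hosts stays within capacity, so 12 is optimal.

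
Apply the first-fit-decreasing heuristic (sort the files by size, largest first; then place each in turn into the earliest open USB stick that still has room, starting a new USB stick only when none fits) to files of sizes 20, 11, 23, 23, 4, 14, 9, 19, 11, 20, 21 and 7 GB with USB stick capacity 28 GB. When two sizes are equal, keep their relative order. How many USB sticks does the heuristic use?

8

Sorted descending: 23, 23, 21, 20, 20, 19, 14, 11, 11, 9, 7, 4.
  23 → USB stick 1 (new)  [load 23/28]
  23 → USB stick 2 (new)  [load 23/28]
  21 → USB stick 3 (new)  [load 21/28]
  20 → USB stick 4 (new)  [load 20/28]
  20 → USB stick 5 (new)  [load 20/28]
  19 → USB stick 6 (new)  [load 19/28]
  14 → USB stick 7 (new)  [load 14/28]
  11 → USB stick 7  [load 25/28]
  11 → USB stick 8 (new)  [load 11/28]
  9 → USB stick 6  [load 28/28]
  7 → USB stick 3  [load 28/28]
  4 → USB stick 1  [load 27/28]
8 USB sticks opened.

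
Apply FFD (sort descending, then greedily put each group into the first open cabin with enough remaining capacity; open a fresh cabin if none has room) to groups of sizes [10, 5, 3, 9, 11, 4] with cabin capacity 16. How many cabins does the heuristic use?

Sorted descending: 11, 10, 9, 5, 4, 3.
  11 → cabin 1 (new)  [load 11/16]
  10 → cabin 2 (new)  [load 10/16]
  9 → cabin 3 (new)  [load 9/16]
  5 → cabin 1  [load 16/16]
  4 → cabin 2  [load 14/16]
  3 → cabin 3  [load 12/16]
3 cabins opened.

3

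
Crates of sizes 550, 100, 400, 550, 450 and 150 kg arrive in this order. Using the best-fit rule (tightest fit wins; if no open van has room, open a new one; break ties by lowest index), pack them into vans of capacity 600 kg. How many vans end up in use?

4

  550 → van 1 (new)  [load 550/600]
  100 → van 2 (new)  [load 100/600]
  400 → van 2  [load 500/600]
  550 → van 3 (new)  [load 550/600]
  450 → van 4 (new)  [load 450/600]
  150 → van 4  [load 600/600]
4 vans opened.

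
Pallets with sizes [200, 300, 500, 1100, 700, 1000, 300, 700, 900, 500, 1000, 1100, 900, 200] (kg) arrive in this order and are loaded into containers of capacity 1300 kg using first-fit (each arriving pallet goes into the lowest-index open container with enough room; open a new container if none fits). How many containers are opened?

  200 → container 1 (new)  [load 200/1300]
  300 → container 1  [load 500/1300]
  500 → container 1  [load 1000/1300]
  1100 → container 2 (new)  [load 1100/1300]
  700 → container 3 (new)  [load 700/1300]
  1000 → container 4 (new)  [load 1000/1300]
  300 → container 1  [load 1300/1300]
  700 → container 5 (new)  [load 700/1300]
  900 → container 6 (new)  [load 900/1300]
  500 → container 3  [load 1200/1300]
  1000 → container 7 (new)  [load 1000/1300]
  1100 → container 8 (new)  [load 1100/1300]
  900 → container 9 (new)  [load 900/1300]
  200 → container 2  [load 1300/1300]
9 containers opened.

9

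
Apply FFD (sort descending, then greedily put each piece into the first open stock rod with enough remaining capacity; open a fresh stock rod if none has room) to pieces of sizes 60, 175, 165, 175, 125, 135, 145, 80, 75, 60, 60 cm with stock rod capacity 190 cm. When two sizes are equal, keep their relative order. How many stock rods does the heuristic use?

Sorted descending: 175, 175, 165, 145, 135, 125, 80, 75, 60, 60, 60.
  175 → stock rod 1 (new)  [load 175/190]
  175 → stock rod 2 (new)  [load 175/190]
  165 → stock rod 3 (new)  [load 165/190]
  145 → stock rod 4 (new)  [load 145/190]
  135 → stock rod 5 (new)  [load 135/190]
  125 → stock rod 6 (new)  [load 125/190]
  80 → stock rod 7 (new)  [load 80/190]
  75 → stock rod 7  [load 155/190]
  60 → stock rod 6  [load 185/190]
  60 → stock rod 8 (new)  [load 60/190]
  60 → stock rod 8  [load 120/190]
8 stock rods opened.

8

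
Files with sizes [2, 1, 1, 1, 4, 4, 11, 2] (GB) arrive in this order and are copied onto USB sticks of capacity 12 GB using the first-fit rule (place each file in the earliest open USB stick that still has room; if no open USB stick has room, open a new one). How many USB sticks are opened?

  2 → USB stick 1 (new)  [load 2/12]
  1 → USB stick 1  [load 3/12]
  1 → USB stick 1  [load 4/12]
  1 → USB stick 1  [load 5/12]
  4 → USB stick 1  [load 9/12]
  4 → USB stick 2 (new)  [load 4/12]
  11 → USB stick 3 (new)  [load 11/12]
  2 → USB stick 1  [load 11/12]
3 USB sticks opened.

3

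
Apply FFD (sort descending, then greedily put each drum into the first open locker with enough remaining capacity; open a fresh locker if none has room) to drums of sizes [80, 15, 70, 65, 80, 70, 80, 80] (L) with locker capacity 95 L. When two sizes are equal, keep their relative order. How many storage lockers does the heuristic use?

7

Sorted descending: 80, 80, 80, 80, 70, 70, 65, 15.
  80 → locker 1 (new)  [load 80/95]
  80 → locker 2 (new)  [load 80/95]
  80 → locker 3 (new)  [load 80/95]
  80 → locker 4 (new)  [load 80/95]
  70 → locker 5 (new)  [load 70/95]
  70 → locker 6 (new)  [load 70/95]
  65 → locker 7 (new)  [load 65/95]
  15 → locker 1  [load 95/95]
7 storage lockers opened.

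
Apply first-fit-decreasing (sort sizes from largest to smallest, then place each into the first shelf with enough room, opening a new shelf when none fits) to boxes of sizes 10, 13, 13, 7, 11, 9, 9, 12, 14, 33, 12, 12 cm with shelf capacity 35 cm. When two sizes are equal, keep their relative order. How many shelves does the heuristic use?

Sorted descending: 33, 14, 13, 13, 12, 12, 12, 11, 10, 9, 9, 7.
  33 → shelf 1 (new)  [load 33/35]
  14 → shelf 2 (new)  [load 14/35]
  13 → shelf 2  [load 27/35]
  13 → shelf 3 (new)  [load 13/35]
  12 → shelf 3  [load 25/35]
  12 → shelf 4 (new)  [load 12/35]
  12 → shelf 4  [load 24/35]
  11 → shelf 4  [load 35/35]
  10 → shelf 3  [load 35/35]
  9 → shelf 5 (new)  [load 9/35]
  9 → shelf 5  [load 18/35]
  7 → shelf 2  [load 34/35]
5 shelves opened.

5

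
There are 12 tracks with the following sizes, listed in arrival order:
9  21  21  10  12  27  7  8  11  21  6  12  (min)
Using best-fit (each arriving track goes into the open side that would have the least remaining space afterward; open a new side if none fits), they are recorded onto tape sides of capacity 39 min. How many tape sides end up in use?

  9 → side 1 (new)  [load 9/39]
  21 → side 1  [load 30/39]
  21 → side 2 (new)  [load 21/39]
  10 → side 2  [load 31/39]
  12 → side 3 (new)  [load 12/39]
  27 → side 3  [load 39/39]
  7 → side 2  [load 38/39]
  8 → side 1  [load 38/39]
  11 → side 4 (new)  [load 11/39]
  21 → side 4  [load 32/39]
  6 → side 4  [load 38/39]
  12 → side 5 (new)  [load 12/39]
5 tape sides opened.

5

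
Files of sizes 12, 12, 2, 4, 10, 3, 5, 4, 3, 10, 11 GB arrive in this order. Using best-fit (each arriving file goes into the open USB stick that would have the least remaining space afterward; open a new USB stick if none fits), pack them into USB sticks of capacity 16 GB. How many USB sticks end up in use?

  12 → USB stick 1 (new)  [load 12/16]
  12 → USB stick 2 (new)  [load 12/16]
  2 → USB stick 1  [load 14/16]
  4 → USB stick 2  [load 16/16]
  10 → USB stick 3 (new)  [load 10/16]
  3 → USB stick 3  [load 13/16]
  5 → USB stick 4 (new)  [load 5/16]
  4 → USB stick 4  [load 9/16]
  3 → USB stick 3  [load 16/16]
  10 → USB stick 5 (new)  [load 10/16]
  11 → USB stick 6 (new)  [load 11/16]
6 USB sticks opened.

6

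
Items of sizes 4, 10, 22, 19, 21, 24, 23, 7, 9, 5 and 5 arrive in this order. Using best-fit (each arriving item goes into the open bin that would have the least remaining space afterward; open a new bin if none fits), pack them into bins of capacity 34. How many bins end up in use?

5

  4 → bin 1 (new)  [load 4/34]
  10 → bin 1  [load 14/34]
  22 → bin 2 (new)  [load 22/34]
  19 → bin 1  [load 33/34]
  21 → bin 3 (new)  [load 21/34]
  24 → bin 4 (new)  [load 24/34]
  23 → bin 5 (new)  [load 23/34]
  7 → bin 4  [load 31/34]
  9 → bin 5  [load 32/34]
  5 → bin 2  [load 27/34]
  5 → bin 2  [load 32/34]
5 bins opened.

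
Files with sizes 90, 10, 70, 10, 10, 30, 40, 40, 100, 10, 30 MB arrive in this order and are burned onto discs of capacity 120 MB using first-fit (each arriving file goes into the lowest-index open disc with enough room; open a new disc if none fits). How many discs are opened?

  90 → disc 1 (new)  [load 90/120]
  10 → disc 1  [load 100/120]
  70 → disc 2 (new)  [load 70/120]
  10 → disc 1  [load 110/120]
  10 → disc 1  [load 120/120]
  30 → disc 2  [load 100/120]
  40 → disc 3 (new)  [load 40/120]
  40 → disc 3  [load 80/120]
  100 → disc 4 (new)  [load 100/120]
  10 → disc 2  [load 110/120]
  30 → disc 3  [load 110/120]
4 discs opened.

4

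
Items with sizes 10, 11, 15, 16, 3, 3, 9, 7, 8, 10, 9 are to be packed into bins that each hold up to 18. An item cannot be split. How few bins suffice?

Total = 16 + 15 + 11 + 10 + 10 + 9 + 9 + 8 + 7 + 3 + 3 = 101.
Lower bound: ⌈101/18⌉ = 6 bins.
A packing using 6 bins:
  bin 1: 16 = 16
  bin 2: 15 + 3 = 18
  bin 3: 11 + 7 = 18
  bin 4: 10 + 8 = 18
  bin 5: 10 + 3 = 13
  bin 6: 9 + 9 = 18
This matches the lower bound, so 6 is optimal.

6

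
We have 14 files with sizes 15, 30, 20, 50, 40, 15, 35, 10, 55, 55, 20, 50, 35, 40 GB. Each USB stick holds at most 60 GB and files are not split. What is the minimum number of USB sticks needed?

Total = 55 + 55 + 50 + 50 + 40 + 40 + 35 + 35 + 30 + 20 + 20 + 15 + 15 + 10 = 470 GB.
Lower bound: ⌈470/60⌉ = 8 USB sticks.
A packing using 9 USB sticks:
  USB stick 1: 55 = 55
  USB stick 2: 55 = 55
  USB stick 3: 50 + 10 = 60
  USB stick 4: 50 = 50
  USB stick 5: 40 + 20 = 60
  USB stick 6: 40 + 20 = 60
  USB stick 7: 35 + 15 = 50
  USB stick 8: 35 + 15 = 50
  USB stick 9: 30 = 30
No arrangement into 8 USB sticks stays within capacity, so 9 is optimal.

9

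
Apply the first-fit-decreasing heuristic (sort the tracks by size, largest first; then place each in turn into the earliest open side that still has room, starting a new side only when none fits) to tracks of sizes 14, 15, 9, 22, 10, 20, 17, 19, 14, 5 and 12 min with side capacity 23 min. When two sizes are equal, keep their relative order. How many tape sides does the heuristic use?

Sorted descending: 22, 20, 19, 17, 15, 14, 14, 12, 10, 9, 5.
  22 → side 1 (new)  [load 22/23]
  20 → side 2 (new)  [load 20/23]
  19 → side 3 (new)  [load 19/23]
  17 → side 4 (new)  [load 17/23]
  15 → side 5 (new)  [load 15/23]
  14 → side 6 (new)  [load 14/23]
  14 → side 7 (new)  [load 14/23]
  12 → side 8 (new)  [load 12/23]
  10 → side 8  [load 22/23]
  9 → side 6  [load 23/23]
  5 → side 4  [load 22/23]
8 tape sides opened.

8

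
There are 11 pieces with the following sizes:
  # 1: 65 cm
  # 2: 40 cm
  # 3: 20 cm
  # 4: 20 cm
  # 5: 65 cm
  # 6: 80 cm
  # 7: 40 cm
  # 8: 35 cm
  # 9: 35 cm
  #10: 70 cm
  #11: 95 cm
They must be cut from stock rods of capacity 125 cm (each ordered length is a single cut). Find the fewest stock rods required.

Total = 95 + 80 + 70 + 65 + 65 + 40 + 40 + 35 + 35 + 20 + 20 = 565 cm.
Lower bound: ⌈565/125⌉ = 5 stock rods.
A packing using 5 stock rods:
  stock rod 1: 95 + 20 = 115
  stock rod 2: 80 + 40 = 120
  stock rod 3: 70 + 40 = 110
  stock rod 4: 65 + 35 + 20 = 120
  stock rod 5: 65 + 35 = 100
This matches the lower bound, so 5 is optimal.

5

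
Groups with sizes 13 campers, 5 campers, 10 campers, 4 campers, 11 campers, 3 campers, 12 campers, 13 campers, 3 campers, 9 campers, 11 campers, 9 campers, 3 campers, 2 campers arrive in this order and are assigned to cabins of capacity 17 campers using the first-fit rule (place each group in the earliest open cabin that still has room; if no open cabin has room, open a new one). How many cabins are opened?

8

  13 → cabin 1 (new)  [load 13/17]
  5 → cabin 2 (new)  [load 5/17]
  10 → cabin 2  [load 15/17]
  4 → cabin 1  [load 17/17]
  11 → cabin 3 (new)  [load 11/17]
  3 → cabin 3  [load 14/17]
  12 → cabin 4 (new)  [load 12/17]
  13 → cabin 5 (new)  [load 13/17]
  3 → cabin 3  [load 17/17]
  9 → cabin 6 (new)  [load 9/17]
  11 → cabin 7 (new)  [load 11/17]
  9 → cabin 8 (new)  [load 9/17]
  3 → cabin 4  [load 15/17]
  2 → cabin 2  [load 17/17]
8 cabins opened.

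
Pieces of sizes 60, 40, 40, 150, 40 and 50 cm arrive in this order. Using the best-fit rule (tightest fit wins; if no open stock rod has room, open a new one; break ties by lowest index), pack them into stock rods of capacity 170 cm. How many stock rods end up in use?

3

  60 → stock rod 1 (new)  [load 60/170]
  40 → stock rod 1  [load 100/170]
  40 → stock rod 1  [load 140/170]
  150 → stock rod 2 (new)  [load 150/170]
  40 → stock rod 3 (new)  [load 40/170]
  50 → stock rod 3  [load 90/170]
3 stock rods opened.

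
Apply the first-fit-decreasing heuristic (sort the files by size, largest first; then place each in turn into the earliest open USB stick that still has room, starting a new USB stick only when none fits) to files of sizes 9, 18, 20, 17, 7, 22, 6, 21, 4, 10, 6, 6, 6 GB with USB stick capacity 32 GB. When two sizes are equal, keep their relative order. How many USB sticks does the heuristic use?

Sorted descending: 22, 21, 20, 18, 17, 10, 9, 7, 6, 6, 6, 6, 4.
  22 → USB stick 1 (new)  [load 22/32]
  21 → USB stick 2 (new)  [load 21/32]
  20 → USB stick 3 (new)  [load 20/32]
  18 → USB stick 4 (new)  [load 18/32]
  17 → USB stick 5 (new)  [load 17/32]
  10 → USB stick 1  [load 32/32]
  9 → USB stick 2  [load 30/32]
  7 → USB stick 3  [load 27/32]
  6 → USB stick 4  [load 24/32]
  6 → USB stick 4  [load 30/32]
  6 → USB stick 5  [load 23/32]
  6 → USB stick 5  [load 29/32]
  4 → USB stick 3  [load 31/32]
5 USB sticks opened.

5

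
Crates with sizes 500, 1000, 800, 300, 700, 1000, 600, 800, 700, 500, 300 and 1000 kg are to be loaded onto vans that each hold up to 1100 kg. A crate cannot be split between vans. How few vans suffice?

9

Total = 1000 + 1000 + 1000 + 800 + 800 + 700 + 700 + 600 + 500 + 500 + 300 + 300 = 8200 kg.
Lower bound: ⌈8200/1100⌉ = 8 vans.
A packing using 9 vans:
  van 1: 1000 = 1000
  van 2: 1000 = 1000
  van 3: 1000 = 1000
  van 4: 800 + 300 = 1100
  van 5: 800 + 300 = 1100
  van 6: 700 = 700
  van 7: 700 = 700
  van 8: 600 + 500 = 1100
  van 9: 500 = 500
No arrangement into 8 vans stays within capacity, so 9 is optimal.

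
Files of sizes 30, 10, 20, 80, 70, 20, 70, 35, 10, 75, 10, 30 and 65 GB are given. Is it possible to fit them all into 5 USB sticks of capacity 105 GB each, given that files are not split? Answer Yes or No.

No

Total = 525 GB; ⌈525/105⌉ = 5.
The bound of 5 does not rule out 5, but exhaustive search shows no assignment into 5 USB sticks of capacity 105 GB exists — the minimum is 6.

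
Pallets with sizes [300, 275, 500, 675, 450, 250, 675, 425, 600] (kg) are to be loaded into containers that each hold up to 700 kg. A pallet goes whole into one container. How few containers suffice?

7

Total = 675 + 675 + 600 + 500 + 450 + 425 + 300 + 275 + 250 = 4150 kg.
Lower bound: ⌈4150/700⌉ = 6 containers.
A packing using 7 containers:
  container 1: 675 = 675
  container 2: 675 = 675
  container 3: 600 = 600
  container 4: 500 = 500
  container 5: 450 + 250 = 700
  container 6: 425 + 275 = 700
  container 7: 300 = 300
No arrangement into 6 containers stays within capacity, so 7 is optimal.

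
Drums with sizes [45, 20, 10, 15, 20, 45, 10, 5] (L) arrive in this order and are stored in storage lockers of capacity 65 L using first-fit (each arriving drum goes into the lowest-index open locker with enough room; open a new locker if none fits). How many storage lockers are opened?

3

  45 → locker 1 (new)  [load 45/65]
  20 → locker 1  [load 65/65]
  10 → locker 2 (new)  [load 10/65]
  15 → locker 2  [load 25/65]
  20 → locker 2  [load 45/65]
  45 → locker 3 (new)  [load 45/65]
  10 → locker 2  [load 55/65]
  5 → locker 2  [load 60/65]
3 storage lockers opened.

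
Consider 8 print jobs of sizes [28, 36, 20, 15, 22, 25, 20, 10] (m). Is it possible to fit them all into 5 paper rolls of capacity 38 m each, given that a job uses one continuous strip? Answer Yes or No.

No

Total = 176 m; ⌈176/38⌉ = 5.
6 print jobs each exceed half the capacity and cannot share a roll, forcing at least 6 paper rolls.
At least 6 paper rolls are required, but only 5 are allowed.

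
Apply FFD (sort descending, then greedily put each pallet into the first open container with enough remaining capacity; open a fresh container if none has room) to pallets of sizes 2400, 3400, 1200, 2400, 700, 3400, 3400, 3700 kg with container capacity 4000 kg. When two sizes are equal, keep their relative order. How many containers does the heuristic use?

Sorted descending: 3700, 3400, 3400, 3400, 2400, 2400, 1200, 700.
  3700 → container 1 (new)  [load 3700/4000]
  3400 → container 2 (new)  [load 3400/4000]
  3400 → container 3 (new)  [load 3400/4000]
  3400 → container 4 (new)  [load 3400/4000]
  2400 → container 5 (new)  [load 2400/4000]
  2400 → container 6 (new)  [load 2400/4000]
  1200 → container 5  [load 3600/4000]
  700 → container 6  [load 3100/4000]
6 containers opened.

6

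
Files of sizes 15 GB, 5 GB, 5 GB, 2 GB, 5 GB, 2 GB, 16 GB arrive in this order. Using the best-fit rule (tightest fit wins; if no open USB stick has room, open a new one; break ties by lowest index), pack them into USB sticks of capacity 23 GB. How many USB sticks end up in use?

  15 → USB stick 1 (new)  [load 15/23]
  5 → USB stick 1  [load 20/23]
  5 → USB stick 2 (new)  [load 5/23]
  2 → USB stick 1  [load 22/23]
  5 → USB stick 2  [load 10/23]
  2 → USB stick 2  [load 12/23]
  16 → USB stick 3 (new)  [load 16/23]
3 USB sticks opened.

3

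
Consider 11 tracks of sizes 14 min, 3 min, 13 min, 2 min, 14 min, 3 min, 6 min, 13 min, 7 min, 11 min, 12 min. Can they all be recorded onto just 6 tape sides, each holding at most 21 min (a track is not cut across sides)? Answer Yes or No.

Yes

A valid assignment using 6 tape sides:
  side 1: 14 + 7 = 21
  side 2: 14 + 6 = 20
  side 3: 13 + 3 + 3 + 2 = 21
  side 4: 13 = 13
  side 5: 12 = 12
  side 6: 11 = 11
Every load is within 21 min, so 6 tape sides suffice.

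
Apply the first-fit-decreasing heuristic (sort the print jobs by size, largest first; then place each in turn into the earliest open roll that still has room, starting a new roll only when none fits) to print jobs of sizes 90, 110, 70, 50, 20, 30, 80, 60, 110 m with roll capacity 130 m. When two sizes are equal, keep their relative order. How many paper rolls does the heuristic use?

Sorted descending: 110, 110, 90, 80, 70, 60, 50, 30, 20.
  110 → roll 1 (new)  [load 110/130]
  110 → roll 2 (new)  [load 110/130]
  90 → roll 3 (new)  [load 90/130]
  80 → roll 4 (new)  [load 80/130]
  70 → roll 5 (new)  [load 70/130]
  60 → roll 5  [load 130/130]
  50 → roll 4  [load 130/130]
  30 → roll 3  [load 120/130]
  20 → roll 1  [load 130/130]
5 paper rolls opened.

5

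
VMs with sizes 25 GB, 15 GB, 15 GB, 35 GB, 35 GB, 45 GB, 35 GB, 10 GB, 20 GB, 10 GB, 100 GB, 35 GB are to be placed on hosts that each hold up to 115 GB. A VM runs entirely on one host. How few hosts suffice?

Total = 100 + 45 + 35 + 35 + 35 + 35 + 25 + 20 + 15 + 15 + 10 + 10 = 380 GB.
Lower bound: ⌈380/115⌉ = 4 hosts.
A packing using 4 hosts:
  host 1: 100 + 15 = 115
  host 2: 45 + 35 + 35 = 115
  host 3: 35 + 35 + 25 + 20 = 115
  host 4: 15 + 10 + 10 = 35
This matches the lower bound, so 4 is optimal.

4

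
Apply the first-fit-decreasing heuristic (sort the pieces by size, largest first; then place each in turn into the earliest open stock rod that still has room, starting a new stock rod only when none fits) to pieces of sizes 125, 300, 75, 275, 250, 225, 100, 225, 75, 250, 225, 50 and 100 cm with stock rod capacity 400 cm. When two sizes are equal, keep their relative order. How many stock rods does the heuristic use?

Sorted descending: 300, 275, 250, 250, 225, 225, 225, 125, 100, 100, 75, 75, 50.
  300 → stock rod 1 (new)  [load 300/400]
  275 → stock rod 2 (new)  [load 275/400]
  250 → stock rod 3 (new)  [load 250/400]
  250 → stock rod 4 (new)  [load 250/400]
  225 → stock rod 5 (new)  [load 225/400]
  225 → stock rod 6 (new)  [load 225/400]
  225 → stock rod 7 (new)  [load 225/400]
  125 → stock rod 2  [load 400/400]
  100 → stock rod 1  [load 400/400]
  100 → stock rod 3  [load 350/400]
  75 → stock rod 4  [load 325/400]
  75 → stock rod 4  [load 400/400]
  50 → stock rod 3  [load 400/400]
7 stock rods opened.

7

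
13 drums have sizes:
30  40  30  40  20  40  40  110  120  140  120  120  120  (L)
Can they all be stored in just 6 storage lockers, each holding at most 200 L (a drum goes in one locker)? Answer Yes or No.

Yes

A valid assignment using 6 storage lockers:
  locker 1: 140 + 40 + 20 = 200
  locker 2: 120 + 40 + 40 = 200
  locker 3: 120 + 40 + 30 = 190
  locker 4: 120 + 30 = 150
  locker 5: 120 = 120
  locker 6: 110 = 110
Every load is within 200 L, so 6 storage lockers suffice.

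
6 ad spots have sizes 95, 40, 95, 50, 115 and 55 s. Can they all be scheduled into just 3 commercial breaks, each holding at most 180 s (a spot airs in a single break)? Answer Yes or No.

A valid assignment using 3 commercial breaks:
  break 1: 115 + 55 = 170
  break 2: 95 + 50 = 145
  break 3: 95 + 40 = 135
Every load is within 180 s, so 3 commercial breaks suffice.

Yes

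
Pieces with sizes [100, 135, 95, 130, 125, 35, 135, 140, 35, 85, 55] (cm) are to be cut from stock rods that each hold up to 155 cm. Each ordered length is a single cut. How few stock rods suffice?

Total = 140 + 135 + 135 + 130 + 125 + 100 + 95 + 85 + 55 + 35 + 35 = 1070 cm.
Lower bound: ⌈1070/155⌉ = 7 stock rods.
Also, 8 pieces each exceed 155/2 cm, and no two of those can share a stock rod, so at least 8 stock rods are needed.
A packing using 8 stock rods:
  stock rod 1: 140 = 140
  stock rod 2: 135 = 135
  stock rod 3: 135 = 135
  stock rod 4: 130 = 130
  stock rod 5: 125 = 125
  stock rod 6: 100 + 55 = 155
  stock rod 7: 95 + 35 = 130
  stock rod 8: 85 + 35 = 120
This matches the lower bound, so 8 is optimal.

8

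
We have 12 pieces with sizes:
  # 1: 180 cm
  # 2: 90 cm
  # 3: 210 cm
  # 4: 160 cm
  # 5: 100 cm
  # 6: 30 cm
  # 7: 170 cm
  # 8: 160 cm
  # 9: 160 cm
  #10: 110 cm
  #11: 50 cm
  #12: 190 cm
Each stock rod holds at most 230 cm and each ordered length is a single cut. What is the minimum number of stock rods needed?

Total = 210 + 190 + 180 + 170 + 160 + 160 + 160 + 110 + 100 + 90 + 50 + 30 = 1610 cm.
Lower bound: ⌈1610/230⌉ = 7 stock rods.
A packing using 9 stock rods:
  stock rod 1: 210 = 210
  stock rod 2: 190 + 30 = 220
  stock rod 3: 180 + 50 = 230
  stock rod 4: 170 = 170
  stock rod 5: 160 = 160
  stock rod 6: 160 = 160
  stock rod 7: 160 = 160
  stock rod 8: 110 + 100 = 210
  stock rod 9: 90 = 90
No arrangement into 8 stock rods stays within capacity, so 9 is optimal.

9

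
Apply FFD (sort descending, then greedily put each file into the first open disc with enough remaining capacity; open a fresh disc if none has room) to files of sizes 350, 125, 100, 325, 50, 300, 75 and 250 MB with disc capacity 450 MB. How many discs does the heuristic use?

Sorted descending: 350, 325, 300, 250, 125, 100, 75, 50.
  350 → disc 1 (new)  [load 350/450]
  325 → disc 2 (new)  [load 325/450]
  300 → disc 3 (new)  [load 300/450]
  250 → disc 4 (new)  [load 250/450]
  125 → disc 2  [load 450/450]
  100 → disc 1  [load 450/450]
  75 → disc 3  [load 375/450]
  50 → disc 3  [load 425/450]
4 discs opened.

4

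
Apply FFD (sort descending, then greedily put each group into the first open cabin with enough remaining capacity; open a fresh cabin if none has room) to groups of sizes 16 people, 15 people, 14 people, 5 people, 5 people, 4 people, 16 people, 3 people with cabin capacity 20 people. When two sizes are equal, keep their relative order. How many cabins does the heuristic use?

4

Sorted descending: 16, 16, 15, 14, 5, 5, 4, 3.
  16 → cabin 1 (new)  [load 16/20]
  16 → cabin 2 (new)  [load 16/20]
  15 → cabin 3 (new)  [load 15/20]
  14 → cabin 4 (new)  [load 14/20]
  5 → cabin 3  [load 20/20]
  5 → cabin 4  [load 19/20]
  4 → cabin 1  [load 20/20]
  3 → cabin 2  [load 19/20]
4 cabins opened.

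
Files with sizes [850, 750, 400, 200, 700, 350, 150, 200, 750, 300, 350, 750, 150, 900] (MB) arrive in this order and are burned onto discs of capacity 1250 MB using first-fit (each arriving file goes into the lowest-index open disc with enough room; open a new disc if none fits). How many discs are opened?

6

  850 → disc 1 (new)  [load 850/1250]
  750 → disc 2 (new)  [load 750/1250]
  400 → disc 1  [load 1250/1250]
  200 → disc 2  [load 950/1250]
  700 → disc 3 (new)  [load 700/1250]
  350 → disc 3  [load 1050/1250]
  150 → disc 2  [load 1100/1250]
  200 → disc 3  [load 1250/1250]
  750 → disc 4 (new)  [load 750/1250]
  300 → disc 4  [load 1050/1250]
  350 → disc 5 (new)  [load 350/1250]
  750 → disc 5  [load 1100/1250]
  150 → disc 2  [load 1250/1250]
  900 → disc 6 (new)  [load 900/1250]
6 discs opened.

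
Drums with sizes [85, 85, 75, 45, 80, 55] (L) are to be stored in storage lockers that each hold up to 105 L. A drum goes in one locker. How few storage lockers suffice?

Total = 85 + 85 + 80 + 75 + 55 + 45 = 425 L.
Lower bound: ⌈425/105⌉ = 5 storage lockers.
A packing using 5 storage lockers:
  locker 1: 85 = 85
  locker 2: 85 = 85
  locker 3: 80 = 80
  locker 4: 75 = 75
  locker 5: 55 + 45 = 100
This matches the lower bound, so 5 is optimal.

5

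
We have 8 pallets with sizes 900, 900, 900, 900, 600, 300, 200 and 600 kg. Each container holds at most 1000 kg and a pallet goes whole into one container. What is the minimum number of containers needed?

6

Total = 900 + 900 + 900 + 900 + 600 + 600 + 300 + 200 = 5300 kg.
Lower bound: ⌈5300/1000⌉ = 6 containers.
A packing using 6 containers:
  container 1: 900 = 900
  container 2: 900 = 900
  container 3: 900 = 900
  container 4: 900 = 900
  container 5: 600 + 300 = 900
  container 6: 600 + 200 = 800
This matches the lower bound, so 6 is optimal.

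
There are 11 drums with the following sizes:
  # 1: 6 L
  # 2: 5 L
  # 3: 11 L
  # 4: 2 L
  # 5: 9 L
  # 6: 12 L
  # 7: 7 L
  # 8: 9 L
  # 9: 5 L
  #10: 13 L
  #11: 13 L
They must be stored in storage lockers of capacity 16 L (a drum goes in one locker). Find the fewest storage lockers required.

7

Total = 13 + 13 + 12 + 11 + 9 + 9 + 7 + 6 + 5 + 5 + 2 = 92 L.
Lower bound: ⌈92/16⌉ = 6 storage lockers.
A packing using 7 storage lockers:
  locker 1: 13 + 2 = 15
  locker 2: 13 = 13
  locker 3: 12 = 12
  locker 4: 11 + 5 = 16
  locker 5: 9 + 7 = 16
  locker 6: 9 + 6 = 15
  locker 7: 5 = 5
No arrangement into 6 storage lockers stays within capacity, so 7 is optimal.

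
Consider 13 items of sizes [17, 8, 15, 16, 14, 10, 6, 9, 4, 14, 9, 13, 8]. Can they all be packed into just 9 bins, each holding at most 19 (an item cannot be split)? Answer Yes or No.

A valid assignment using 9 bins:
  bin 1: 17 = 17
  bin 2: 16 = 16
  bin 3: 15 + 4 = 19
  bin 4: 14 = 14
  bin 5: 14 = 14
  bin 6: 13 + 6 = 19
  bin 7: 10 + 9 = 19
  bin 8: 9 + 8 = 17
  bin 9: 8 = 8
Every load is within 19, so 9 bins suffice.

Yes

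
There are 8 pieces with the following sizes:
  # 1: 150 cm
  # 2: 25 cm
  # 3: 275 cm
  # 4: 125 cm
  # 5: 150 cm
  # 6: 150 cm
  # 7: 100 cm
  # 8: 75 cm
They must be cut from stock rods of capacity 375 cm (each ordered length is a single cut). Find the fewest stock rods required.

Total = 275 + 150 + 150 + 150 + 125 + 100 + 75 + 25 = 1050 cm.
Lower bound: ⌈1050/375⌉ = 3 stock rods.
A packing using 3 stock rods:
  stock rod 1: 275 + 100 = 375
  stock rod 2: 150 + 150 + 75 = 375
  stock rod 3: 150 + 125 + 25 = 300
This matches the lower bound, so 3 is optimal.

3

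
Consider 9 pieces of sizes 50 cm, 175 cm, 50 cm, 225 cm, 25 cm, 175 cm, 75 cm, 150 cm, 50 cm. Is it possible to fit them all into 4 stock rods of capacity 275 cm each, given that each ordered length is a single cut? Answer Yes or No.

A valid assignment using 4 stock rods:
  stock rod 1: 225 + 50 = 275
  stock rod 2: 175 + 75 + 25 = 275
  stock rod 3: 175 + 50 + 50 = 275
  stock rod 4: 150 = 150
Every load is within 275 cm, so 4 stock rods suffice.

Yes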